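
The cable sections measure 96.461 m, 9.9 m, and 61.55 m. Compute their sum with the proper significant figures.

1.679 × 10^2 m

96.461 m + 9.9 m + 61.55 m = 167.911 m.
Addition/subtraction keeps the fewest decimal places: 96.461 → 3 decimal places, 9.9 → 1 decimal place, 61.55 → 2 decimal places; limit is 1.
Rounded to 1 decimal place: 1.679 × 10^2 m.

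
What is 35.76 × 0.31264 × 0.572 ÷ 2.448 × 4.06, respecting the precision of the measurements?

10.6

35.76 × 0.31264 × 0.572 ÷ 2.448 × 4.06 = 10.6060263329…
Multiplication/division keeps the fewest significant figures: 35.76 → 4 s.f., 0.31264 → 5 s.f., 0.572 → 3 s.f., 2.448 → 4 s.f., 4.06 → 3 s.f.; limit is 3.
Rounded to 3 significant figures: 10.6.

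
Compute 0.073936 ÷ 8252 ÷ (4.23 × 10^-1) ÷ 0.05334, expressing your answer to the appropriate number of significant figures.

0.073936 ÷ 8252 ÷ (4.23 × 10^-1) ÷ 0.05334 = 0.000397103169246…
Multiplication/division keeps the fewest significant figures: 0.073936 → 5 s.f., 8252 → 4 s.f., 4.23 × 10^-1 → 3 s.f., 0.05334 → 4 s.f.; limit is 3.
Rounded to 3 significant figures: 3.97 × 10^-4.

3.97 × 10^-4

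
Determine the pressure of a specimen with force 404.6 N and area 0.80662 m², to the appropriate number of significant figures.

501.6 Pa

pressure = 404.6 N ÷ 0.80662 m² = 501.599266073… Pa.
404.6 has 4 significant figures; 0.80662 has 5.
Division/multiplication keeps the fewest: 4 significant figures.
Rounded: 501.6 Pa.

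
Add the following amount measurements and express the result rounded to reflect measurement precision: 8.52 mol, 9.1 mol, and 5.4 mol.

8.52 mol + 9.1 mol + 5.4 mol = 23.02 mol.
Addition/subtraction keeps the fewest decimal places: 8.52 → 2 decimal places, 9.1 → 1 decimal place, 5.4 → 1 decimal place; limit is 1.
Rounded to 1 decimal place: 23.0 mol.

23.0 mol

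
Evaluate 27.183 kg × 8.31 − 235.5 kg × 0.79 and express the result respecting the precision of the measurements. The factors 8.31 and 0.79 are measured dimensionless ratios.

27.183 × 8.31 = 225.89073 → 226 kg (3 s.f., last digit at the 10^0 place).
235.5 × 0.79 = 186.045 → 1.9 × 10^2 kg (2 s.f., last digit at the 10^1 place).
Difference: 39.84573 kg; keep the coarser place, 10^1.
Result: 4 × 10^1 kg.

4 × 10^1 kg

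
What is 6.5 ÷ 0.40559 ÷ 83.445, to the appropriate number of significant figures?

0.19

6.5 ÷ 0.40559 ÷ 83.445 = 0.192055079931…
Multiplication/division keeps the fewest significant figures: 6.5 → 2 s.f., 0.40559 → 5 s.f., 83.445 → 5 s.f.; limit is 2.
Rounded to 2 significant figures: 0.19.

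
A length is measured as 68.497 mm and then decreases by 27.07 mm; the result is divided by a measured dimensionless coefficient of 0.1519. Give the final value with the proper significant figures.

272.7 mm

68.497 mm − 27.07 mm = 41.427 mm; the difference is limited to 2 decimal places (4 s.f.).
Carrying full precision, 41.427 ÷ 0.1519 = 272.725477288… mm; 0.1519 has 4 s.f., so the result keeps min(4, 4) = 4 s.f.
Rounded to 4 significant figures: 272.7 mm.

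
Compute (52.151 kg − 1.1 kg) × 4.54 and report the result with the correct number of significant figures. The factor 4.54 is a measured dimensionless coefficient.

232 kg

52.151 kg − 1.1 kg = 51.051 kg; the difference is limited to 1 decimal place (3 s.f.).
Carrying full precision, 51.051 × 4.54 = 231.77154 kg; 4.54 has 3 s.f., so the result keeps min(3, 3) = 3 s.f.
Rounded to 3 significant figures: 232 kg.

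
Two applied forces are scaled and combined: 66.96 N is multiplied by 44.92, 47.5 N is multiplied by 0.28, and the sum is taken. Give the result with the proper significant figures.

3021 N

66.96 × 44.92 = 3007.8432 → 3008 N (4 s.f., last digit at the 10^0 place).
47.5 × 0.28 = 13.3 → 13 N (2 s.f., last digit at the 10^0 place).
Sum: 3021.1432 N; keep the coarser place, 10^0.
Result: 3021 N.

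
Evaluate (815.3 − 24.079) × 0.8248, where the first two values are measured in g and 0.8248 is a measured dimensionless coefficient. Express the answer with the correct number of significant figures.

815.3 g − 24.079 g = 791.221 g; the difference is limited to 1 decimal place (4 s.f.).
Carrying full precision, 791.221 × 0.8248 = 652.5990808 g; 0.8248 has 4 s.f., so the result keeps min(4, 4) = 4 s.f.
Rounded to 4 significant figures: 652.6 g.

652.6 g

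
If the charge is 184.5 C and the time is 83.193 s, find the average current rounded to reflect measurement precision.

average current = 184.5 C ÷ 83.193 s = 2.21773466518… A.
184.5 has 4 significant figures; 83.193 has 5.
Division/multiplication keeps the fewest: 4 significant figures.
Rounded: 2.218 A.

2.218 A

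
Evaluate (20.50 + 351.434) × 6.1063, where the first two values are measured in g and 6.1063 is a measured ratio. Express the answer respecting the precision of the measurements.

20.50 g + 351.434 g = 371.934 g; the sum is limited to 2 decimal places (5 s.f.).
Carrying full precision, 371.934 × 6.1063 = 2271.1405842 g; 6.1063 has 5 s.f., so the result keeps min(5, 5) = 5 s.f.
Rounded to 5 significant figures: 2271.1 g.

2271.1 g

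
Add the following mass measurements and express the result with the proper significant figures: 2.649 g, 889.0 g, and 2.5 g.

894.1 g

2.649 g + 889.0 g + 2.5 g = 894.149 g.
Addition/subtraction keeps the fewest decimal places: 2.649 → 3 decimal places, 889.0 → 1 decimal place, 2.5 → 1 decimal place; limit is 1.
Rounded to 1 decimal place: 894.1 g.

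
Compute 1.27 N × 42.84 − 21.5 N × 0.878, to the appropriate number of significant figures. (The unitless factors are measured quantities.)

1.27 × 42.84 = 54.4068 → 54.4 N (3 s.f., last digit at the 10^-1 place).
21.5 × 0.878 = 18.877 → 18.9 N (3 s.f., last digit at the 10^-1 place).
Difference: 35.5298 N; keep the coarser place, 10^-1.
Result: 35.5 N.

35.5 N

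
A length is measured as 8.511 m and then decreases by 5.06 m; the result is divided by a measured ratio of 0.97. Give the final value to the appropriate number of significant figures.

8.511 m − 5.06 m = 3.451 m; the difference is limited to 2 decimal places (3 s.f.).
Carrying full precision, 3.451 ÷ 0.97 = 3.55773195876… m; 0.97 has 2 s.f., so the result keeps min(3, 2) = 2 s.f.
Rounded to 2 significant figures: 3.6 m.

3.6 m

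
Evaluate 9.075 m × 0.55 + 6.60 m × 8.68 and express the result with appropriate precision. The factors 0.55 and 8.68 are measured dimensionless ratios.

62.3 m

9.075 × 0.55 = 4.99125 → 5.0 m (2 s.f., last digit at the 10^-1 place).
6.60 × 8.68 = 57.288 → 57.3 m (3 s.f., last digit at the 10^-1 place).
Sum: 62.27925 m; keep the coarser place, 10^-1.
Result: 62.3 m.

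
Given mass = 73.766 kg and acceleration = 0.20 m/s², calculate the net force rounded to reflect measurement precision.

net force = 73.766 kg × 0.20 m/s² = 14.7532 N.
73.766 has 5 significant figures; 0.20 has 2.
Division/multiplication keeps the fewest: 2 significant figures.
Rounded: 15 N.

15 N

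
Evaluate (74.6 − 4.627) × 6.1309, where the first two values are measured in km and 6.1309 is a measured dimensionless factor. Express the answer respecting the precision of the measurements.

74.6 km − 4.627 km = 69.973 km; the difference is limited to 1 decimal place (3 s.f.).
Carrying full precision, 69.973 × 6.1309 = 428.9974657 km; 6.1309 has 5 s.f., so the result keeps min(3, 5) = 3 s.f.
Rounded to 3 significant figures: 429 km.

429 km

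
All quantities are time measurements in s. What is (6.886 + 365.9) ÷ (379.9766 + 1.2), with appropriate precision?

6.886 + 365.9 = 372.786, limited to 1 d.p. → 4 s.f.; 379.9766 + 1.2 = 381.1766, limited to 1 d.p. → 4 s.f.
Carrying full precision, 372.786 ÷ 381.1766 = 0.97798763093…; keep min(4, 4) = 4 s.f.
Rounded to 4 significant figures: 0.9780.

0.9780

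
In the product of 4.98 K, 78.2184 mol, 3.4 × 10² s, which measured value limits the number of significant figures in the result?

4.98 K → 3 s.f.; 78.2184 mol → 6 s.f.; 3.4 × 10² s → 2 s.f.
The fewest is 2 significant figures, from 3.4 × 10² s.

3.4 × 10² s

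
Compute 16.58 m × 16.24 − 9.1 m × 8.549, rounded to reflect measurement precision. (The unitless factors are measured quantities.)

16.58 × 16.24 = 269.2592 → 269.3 m (4 s.f., last digit at the 10^-1 place).
9.1 × 8.549 = 77.7959 → 78 m (2 s.f., last digit at the 10^0 place).
Difference: 191.4633 m; keep the coarser place, 10^0.
Result: 191 m.

191 m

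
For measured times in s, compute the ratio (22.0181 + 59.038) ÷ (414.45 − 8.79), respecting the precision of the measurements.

22.0181 + 59.038 = 81.0561, limited to 3 d.p. → 5 s.f.; 414.45 − 8.79 = 405.66, limited to 2 d.p. → 5 s.f.
Carrying full precision, 81.0561 ÷ 405.66 = 0.1998128975…; keep min(5, 5) = 5 s.f.
Rounded to 5 significant figures: 1.9981 × 10⁻¹.

1.9981 × 10⁻¹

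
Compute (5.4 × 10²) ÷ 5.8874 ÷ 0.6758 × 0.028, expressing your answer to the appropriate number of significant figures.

3.8

(5.4 × 10²) ÷ 5.8874 ÷ 0.6758 × 0.028 = 3.80023155877…
Multiplication/division keeps the fewest significant figures: 5.4 × 10² → 2 s.f., 5.8874 → 5 s.f., 0.6758 → 4 s.f., 0.028 → 2 s.f.; limit is 2.
Rounded to 2 significant figures: 3.8.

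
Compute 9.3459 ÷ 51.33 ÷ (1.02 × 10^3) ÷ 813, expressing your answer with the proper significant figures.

2.20 × 10^-7

9.3459 ÷ 51.33 ÷ (1.02 × 10^3) ÷ 813 = 2.19562995988 × 10^-7…
Multiplication/division keeps the fewest significant figures: 9.3459 → 5 s.f., 51.33 → 4 s.f., 1.02 × 10^3 → 3 s.f., 813 → 3 s.f.; limit is 3.
Rounded to 3 significant figures: 2.20 × 10^-7.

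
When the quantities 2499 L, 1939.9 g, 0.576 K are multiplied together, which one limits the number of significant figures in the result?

2499 L → 4 s.f.; 1939.9 g → 5 s.f.; 0.576 K → 3 s.f.
The fewest is 3 significant figures, from 0.576 K.

0.576 K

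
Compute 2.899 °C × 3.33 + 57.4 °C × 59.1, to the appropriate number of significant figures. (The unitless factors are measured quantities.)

2.899 × 3.33 = 9.65367 → 9.65 °C (3 s.f., last digit at the 10^-2 place).
57.4 × 59.1 = 3392.34 → 3.39 × 10³ °C (3 s.f., last digit at the 10^1 place).
Sum: 3401.99367 °C; keep the coarser place, 10^1.
Result: 3.40 × 10³ °C.

3.40 × 10³ °C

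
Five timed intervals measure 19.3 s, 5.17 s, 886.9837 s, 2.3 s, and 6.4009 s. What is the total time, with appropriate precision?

920.2 s

19.3 s + 5.17 s + 886.9837 s + 2.3 s + 6.4009 s = 920.1546 s.
Addition/subtraction keeps the fewest decimal places: 19.3 → 1 decimal place, 5.17 → 2 decimal places, 886.9837 → 4 decimal places, 2.3 → 1 decimal place, 6.4009 → 4 decimal places; limit is 1.
Rounded to 1 decimal place: 920.2 s.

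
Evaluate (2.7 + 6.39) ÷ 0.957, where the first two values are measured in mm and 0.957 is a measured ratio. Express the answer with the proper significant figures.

9.5 mm

2.7 mm + 6.39 mm = 9.09 mm; the sum is limited to 1 decimal place (2 s.f.).
Carrying full precision, 9.09 ÷ 0.957 = 9.49843260188… mm; 0.957 has 3 s.f., so the result keeps min(2, 3) = 2 s.f.
Rounded to 2 significant figures: 9.5 mm.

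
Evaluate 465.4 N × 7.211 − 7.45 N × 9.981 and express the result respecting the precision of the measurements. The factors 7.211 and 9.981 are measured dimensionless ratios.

3282 N

465.4 × 7.211 = 3355.9994 → 3.356 × 10³ N (4 s.f., last digit at the 10^0 place).
7.45 × 9.981 = 74.35845 → 74.4 N (3 s.f., last digit at the 10^-1 place).
Difference: 3281.64095 N; keep the coarser place, 10^0.
Result: 3282 N.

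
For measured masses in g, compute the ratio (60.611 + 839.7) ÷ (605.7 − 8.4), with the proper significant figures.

1.507

60.611 + 839.7 = 900.311, limited to 1 d.p. → 4 s.f.; 605.7 − 8.4 = 597.3, limited to 1 d.p. → 4 s.f.
Carrying full precision, 900.311 ÷ 597.3 = 1.50730118868…; keep min(4, 4) = 4 s.f.
Rounded to 4 significant figures: 1.507.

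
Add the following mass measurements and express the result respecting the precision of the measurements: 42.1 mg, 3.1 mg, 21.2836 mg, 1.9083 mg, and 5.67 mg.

74.1 mg

42.1 mg + 3.1 mg + 21.2836 mg + 1.9083 mg + 5.67 mg = 74.0619 mg.
Addition/subtraction keeps the fewest decimal places: 42.1 → 1 decimal place, 3.1 → 1 decimal place, 21.2836 → 4 decimal places, 1.9083 → 4 decimal places, 5.67 → 2 decimal places; limit is 1.
Rounded to 1 decimal place: 74.1 mg.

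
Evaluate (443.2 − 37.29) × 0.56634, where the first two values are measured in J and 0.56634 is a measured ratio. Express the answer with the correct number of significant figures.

443.2 J − 37.29 J = 405.91 J; the difference is limited to 1 decimal place (4 s.f.).
Carrying full precision, 405.91 × 0.56634 = 229.8830694 J; 0.56634 has 5 s.f., so the result keeps min(4, 5) = 4 s.f.
Rounded to 4 significant figures: 229.9 J.

229.9 J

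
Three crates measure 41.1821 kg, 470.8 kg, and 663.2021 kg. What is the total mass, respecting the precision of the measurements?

41.1821 kg + 470.8 kg + 663.2021 kg = 1175.1842 kg.
Addition/subtraction keeps the fewest decimal places: 41.1821 → 4 decimal places, 470.8 → 1 decimal place, 663.2021 → 4 decimal places; limit is 1.
Rounded to 1 decimal place: 1175.2 kg.

1175.2 kg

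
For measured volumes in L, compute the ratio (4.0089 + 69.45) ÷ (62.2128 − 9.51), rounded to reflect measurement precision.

1.394

4.0089 + 69.45 = 73.4589, limited to 2 d.p. → 4 s.f.; 62.2128 − 9.51 = 52.7028, limited to 2 d.p. → 4 s.f.
Carrying full precision, 73.4589 ÷ 52.7028 = 1.39383296523…; keep min(4, 4) = 4 s.f.
Rounded to 4 significant figures: 1.394.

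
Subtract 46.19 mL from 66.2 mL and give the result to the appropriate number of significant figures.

66.2 mL − 46.19 mL = 20.01 mL.
Addition/subtraction keeps the fewest decimal places: 66.2 → 1 decimal place, 46.19 → 2 decimal places; limit is 1.
Rounded to 1 decimal place: 20.0 mL.

20.0 mL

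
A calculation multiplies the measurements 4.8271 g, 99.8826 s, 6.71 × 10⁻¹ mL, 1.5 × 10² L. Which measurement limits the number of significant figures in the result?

1.5 × 10² L

4.8271 g → 5 s.f.; 99.8826 s → 6 s.f.; 6.71 × 10⁻¹ mL → 3 s.f.; 1.5 × 10² L → 2 s.f.
The fewest is 2 significant figures, from 1.5 × 10² L.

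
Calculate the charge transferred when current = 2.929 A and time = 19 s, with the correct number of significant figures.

charge transferred = 2.929 A × 19 s = 55.651 C.
2.929 has 4 significant figures; 19 has 2.
Division/multiplication keeps the fewest: 2 significant figures.
Rounded: 56 C.

56 C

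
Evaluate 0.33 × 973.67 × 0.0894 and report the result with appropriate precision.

0.33 × 973.67 × 0.0894 = 28.72521234
Multiplication/division keeps the fewest significant figures: 0.33 → 2 s.f., 973.67 → 5 s.f., 0.0894 → 3 s.f.; limit is 2.
Rounded to 2 significant figures: 29.

29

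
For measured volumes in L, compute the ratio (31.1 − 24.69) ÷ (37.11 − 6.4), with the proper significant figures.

31.1 − 24.69 = 6.41, limited to 1 d.p. → 2 s.f.; 37.11 − 6.4 = 30.71, limited to 1 d.p. → 3 s.f.
Carrying full precision, 6.41 ÷ 30.71 = 0.208726799088…; keep min(2, 3) = 2 s.f.
Rounded to 2 significant figures: 0.21.

0.21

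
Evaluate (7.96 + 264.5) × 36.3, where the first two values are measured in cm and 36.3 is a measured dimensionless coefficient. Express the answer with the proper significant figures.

7.96 cm + 264.5 cm = 272.46 cm; the sum is limited to 1 decimal place (4 s.f.).
Carrying full precision, 272.46 × 36.3 = 9890.298 cm; 36.3 has 3 s.f., so the result keeps min(4, 3) = 3 s.f.
Rounded to 3 significant figures: 9.89 × 10³ cm.

9.89 × 10³ cm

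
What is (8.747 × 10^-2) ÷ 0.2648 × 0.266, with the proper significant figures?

0.0879

(8.747 × 10^-2) ÷ 0.2648 × 0.266 = 0.0878663897281…
Multiplication/division keeps the fewest significant figures: 8.747 × 10^-2 → 4 s.f., 0.2648 → 4 s.f., 0.266 → 3 s.f.; limit is 3.
Rounded to 3 significant figures: 0.0879.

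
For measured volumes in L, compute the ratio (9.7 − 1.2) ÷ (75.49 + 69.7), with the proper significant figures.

0.059

9.7 − 1.2 = 8.5, limited to 1 d.p. → 2 s.f.; 75.49 + 69.7 = 145.19, limited to 1 d.p. → 4 s.f.
Carrying full precision, 8.5 ÷ 145.19 = 0.0585439768579…; keep min(2, 4) = 2 s.f.
Rounded to 2 significant figures: 0.059.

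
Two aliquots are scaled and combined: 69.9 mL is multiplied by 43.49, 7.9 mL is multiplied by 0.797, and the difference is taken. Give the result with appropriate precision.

69.9 × 43.49 = 3039.951 → 3.04 × 10³ mL (3 s.f., last digit at the 10^1 place).
7.9 × 0.797 = 6.2963 → 6.3 mL (2 s.f., last digit at the 10^-1 place).
Difference: 3033.6547 mL; keep the coarser place, 10^1.
Result: 3.03 × 10³ mL.

3.03 × 10³ mL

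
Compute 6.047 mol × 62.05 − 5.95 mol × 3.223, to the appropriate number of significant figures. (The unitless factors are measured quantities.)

356.0 mol

6.047 × 62.05 = 375.21635 → 3.752 × 10^2 mol (4 s.f., last digit at the 10^-1 place).
5.95 × 3.223 = 19.17685 → 19.2 mol (3 s.f., last digit at the 10^-1 place).
Difference: 356.0395 mol; keep the coarser place, 10^-1.
Result: 356.0 mol.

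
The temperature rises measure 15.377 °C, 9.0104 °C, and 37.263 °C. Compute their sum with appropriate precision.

61.650 °C

15.377 °C + 9.0104 °C + 37.263 °C = 61.6504 °C.
Addition/subtraction keeps the fewest decimal places: 15.377 → 3 decimal places, 9.0104 → 4 decimal places, 37.263 → 3 decimal places; limit is 3.
Rounded to 3 decimal places: 61.650 °C.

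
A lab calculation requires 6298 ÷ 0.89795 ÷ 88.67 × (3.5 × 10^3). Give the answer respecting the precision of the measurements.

2.8 × 10^5

6298 ÷ 0.89795 ÷ 88.67 × (3.5 × 10^3) = 276848.284923…
Multiplication/division keeps the fewest significant figures: 6298 → 4 s.f., 0.89795 → 5 s.f., 88.67 → 4 s.f., 3.5 × 10^3 → 2 s.f.; limit is 2.
Rounded to 2 significant figures: 2.8 × 10^5.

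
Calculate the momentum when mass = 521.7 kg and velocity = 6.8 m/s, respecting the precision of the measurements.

3.5 × 10^3 kg·m/s

momentum = 521.7 kg × 6.8 m/s = 3547.56 kg·m/s.
521.7 has 4 significant figures; 6.8 has 2.
Division/multiplication keeps the fewest: 2 significant figures.
Rounded: 3.5 × 10^3 kg·m/s.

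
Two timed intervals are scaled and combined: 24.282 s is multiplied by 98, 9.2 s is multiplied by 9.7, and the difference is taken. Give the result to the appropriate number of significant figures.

2.3 × 10³ s

24.282 × 98 = 2379.636 → 2.4 × 10³ s (2 s.f., last digit at the 10^2 place).
9.2 × 9.7 = 89.24 → 89 s (2 s.f., last digit at the 10^0 place).
Difference: 2290.396 s; keep the coarser place, 10^2.
Result: 2.3 × 10³ s.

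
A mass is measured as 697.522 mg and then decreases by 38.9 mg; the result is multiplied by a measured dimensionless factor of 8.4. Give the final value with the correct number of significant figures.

5.5 × 10^3 mg

697.522 mg − 38.9 mg = 658.622 mg; the difference is limited to 1 decimal place (4 s.f.).
Carrying full precision, 658.622 × 8.4 = 5532.4248 mg; 8.4 has 2 s.f., so the result keeps min(4, 2) = 2 s.f.
Rounded to 2 significant figures: 5.5 × 10^3 mg.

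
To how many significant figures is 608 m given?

608: zeros between nonzero digits are significant.

3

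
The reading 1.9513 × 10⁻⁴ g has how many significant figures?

5

1.9513 × 10⁻⁴: in scientific notation every digit of the coefficient is significant.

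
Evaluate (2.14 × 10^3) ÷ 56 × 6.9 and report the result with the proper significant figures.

2.6 × 10^2

(2.14 × 10^3) ÷ 56 × 6.9 = 263.678571429…
Multiplication/division keeps the fewest significant figures: 2.14 × 10^3 → 3 s.f., 56 → 2 s.f., 6.9 → 2 s.f.; limit is 2.
Rounded to 2 significant figures: 2.6 × 10^2.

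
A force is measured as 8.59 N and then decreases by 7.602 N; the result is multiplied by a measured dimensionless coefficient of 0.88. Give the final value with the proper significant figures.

0.87 N

8.59 N − 7.602 N = 0.988 N; the difference is limited to 2 decimal places (2 s.f.).
Carrying full precision, 0.988 × 0.88 = 0.86944 N; 0.88 has 2 s.f., so the result keeps min(2, 2) = 2 s.f.
Rounded to 2 significant figures: 0.87 N.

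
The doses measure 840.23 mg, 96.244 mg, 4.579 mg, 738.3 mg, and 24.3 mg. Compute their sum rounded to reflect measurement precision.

1703.7 mg

840.23 mg + 96.244 mg + 4.579 mg + 738.3 mg + 24.3 mg = 1703.653 mg.
Addition/subtraction keeps the fewest decimal places: 840.23 → 2 decimal places, 96.244 → 3 decimal places, 4.579 → 3 decimal places, 738.3 → 1 decimal place, 24.3 → 1 decimal place; limit is 1.
Rounded to 1 decimal place: 1703.7 mg.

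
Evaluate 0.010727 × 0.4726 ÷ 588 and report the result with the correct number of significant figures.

8.62 × 10^-6

0.010727 × 0.4726 ÷ 588 = 0.00000862173503401…
Multiplication/division keeps the fewest significant figures: 0.010727 → 5 s.f., 0.4726 → 4 s.f., 588 → 3 s.f.; limit is 3.
Rounded to 3 significant figures: 8.62 × 10^-6.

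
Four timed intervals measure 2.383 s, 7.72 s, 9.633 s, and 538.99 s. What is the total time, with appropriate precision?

558.73 s

2.383 s + 7.72 s + 9.633 s + 538.99 s = 558.726 s.
Addition/subtraction keeps the fewest decimal places: 2.383 → 3 decimal places, 7.72 → 2 decimal places, 9.633 → 3 decimal places, 538.99 → 2 decimal places; limit is 2.
Rounded to 2 decimal places: 558.73 s.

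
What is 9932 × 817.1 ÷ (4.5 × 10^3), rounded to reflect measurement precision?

9932 × 817.1 ÷ (4.5 × 10^3) = 1803.43048889…
Multiplication/division keeps the fewest significant figures: 9932 → 4 s.f., 817.1 → 4 s.f., 4.5 × 10^3 → 2 s.f.; limit is 2.
Rounded to 2 significant figures: 1.8 × 10^3.

1.8 × 10^3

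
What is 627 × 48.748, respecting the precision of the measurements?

627 × 48.748 = 30564.996
Multiplication/division keeps the fewest significant figures: 627 → 3 s.f., 48.748 → 5 s.f.; limit is 3.
Rounded to 3 significant figures: 3.06 × 10^4.

3.06 × 10^4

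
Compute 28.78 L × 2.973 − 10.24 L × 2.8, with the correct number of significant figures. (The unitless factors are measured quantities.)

57 L

28.78 × 2.973 = 85.56294 → 85.56 L (4 s.f., last digit at the 10^-2 place).
10.24 × 2.8 = 28.672 → 29 L (2 s.f., last digit at the 10^0 place).
Difference: 56.89094 L; keep the coarser place, 10^0.
Result: 57 L.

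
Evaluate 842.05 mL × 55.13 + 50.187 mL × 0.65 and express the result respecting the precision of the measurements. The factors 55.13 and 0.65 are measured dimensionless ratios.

4.645 × 10^4 mL

842.05 × 55.13 = 46422.2165 → 4.642 × 10^4 mL (4 s.f., last digit at the 10^1 place).
50.187 × 0.65 = 32.62155 → 33 mL (2 s.f., last digit at the 10^0 place).
Sum: 46454.83805 mL; keep the coarser place, 10^1.
Result: 4.645 × 10^4 mL.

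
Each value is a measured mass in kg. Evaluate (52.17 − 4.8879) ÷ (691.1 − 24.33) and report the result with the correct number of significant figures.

52.17 − 4.8879 = 47.2821, limited to 2 d.p. → 4 s.f.; 691.1 − 24.33 = 666.77, limited to 1 d.p. → 4 s.f.
Carrying full precision, 47.2821 ÷ 666.77 = 0.0709121586154…; keep min(4, 4) = 4 s.f.
Rounded to 4 significant figures: 0.07091.

0.07091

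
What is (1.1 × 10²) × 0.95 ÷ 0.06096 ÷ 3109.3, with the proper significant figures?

(1.1 × 10²) × 0.95 ÷ 0.06096 ÷ 3109.3 = 0.551326293746…
Multiplication/division keeps the fewest significant figures: 1.1 × 10² → 2 s.f., 0.95 → 2 s.f., 0.06096 → 4 s.f., 3109.3 → 5 s.f.; limit is 2.
Rounded to 2 significant figures: 0.55.

0.55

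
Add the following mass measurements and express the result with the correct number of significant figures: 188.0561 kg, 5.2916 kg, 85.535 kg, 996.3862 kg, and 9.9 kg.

1285.2 kg

188.0561 kg + 5.2916 kg + 85.535 kg + 996.3862 kg + 9.9 kg = 1285.1689 kg.
Addition/subtraction keeps the fewest decimal places: 188.0561 → 4 decimal places, 5.2916 → 4 decimal places, 85.535 → 3 decimal places, 996.3862 → 4 decimal places, 9.9 → 1 decimal place; limit is 1.
Rounded to 1 decimal place: 1285.2 kg.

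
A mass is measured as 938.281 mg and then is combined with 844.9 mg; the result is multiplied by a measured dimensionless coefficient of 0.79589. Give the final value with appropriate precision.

938.281 mg + 844.9 mg = 1783.181 mg; the sum is limited to 1 decimal place (5 s.f.).
Carrying full precision, 1783.181 × 0.79589 = 1419.21592609 mg; 0.79589 has 5 s.f., so the result keeps min(5, 5) = 5 s.f.
Rounded to 5 significant figures: 1419.2 mg.

1419.2 mg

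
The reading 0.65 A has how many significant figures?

2

0.65: leading zeros are not significant.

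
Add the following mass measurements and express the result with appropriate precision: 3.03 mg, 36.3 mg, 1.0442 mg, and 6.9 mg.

3.03 mg + 36.3 mg + 1.0442 mg + 6.9 mg = 47.2742 mg.
Addition/subtraction keeps the fewest decimal places: 3.03 → 2 decimal places, 36.3 → 1 decimal place, 1.0442 → 4 decimal places, 6.9 → 1 decimal place; limit is 1.
Rounded to 1 decimal place: 47.3 mg.

47.3 mg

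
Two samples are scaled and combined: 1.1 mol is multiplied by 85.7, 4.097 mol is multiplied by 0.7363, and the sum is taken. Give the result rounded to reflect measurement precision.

97 mol

1.1 × 85.7 = 94.27 → 94 mol (2 s.f., last digit at the 10^0 place).
4.097 × 0.7363 = 3.0166211 → 3.017 mol (4 s.f., last digit at the 10^-3 place).
Sum: 97.2866211 mol; keep the coarser place, 10^0.
Result: 97 mol.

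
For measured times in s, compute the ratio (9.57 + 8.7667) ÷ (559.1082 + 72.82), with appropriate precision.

9.57 + 8.7667 = 18.3367, limited to 2 d.p. → 4 s.f.; 559.1082 + 72.82 = 631.9282, limited to 2 d.p. → 5 s.f.
Carrying full precision, 18.3367 ÷ 631.9282 = 0.0290170623815…; keep min(4, 5) = 4 s.f.
Rounded to 4 significant figures: 0.02902.

0.02902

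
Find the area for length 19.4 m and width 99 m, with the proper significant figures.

1.9 × 10³ m²

area = 19.4 m × 99 m = 1920.6 m².
19.4 has 3 significant figures; 99 has 2.
Division/multiplication keeps the fewest: 2 significant figures.
Rounded: 1.9 × 10³ m².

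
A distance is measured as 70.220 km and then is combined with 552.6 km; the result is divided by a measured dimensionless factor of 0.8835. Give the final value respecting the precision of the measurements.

704.9 km

70.220 km + 552.6 km = 622.820 km; the sum is limited to 1 decimal place (4 s.f.).
Carrying full precision, 622.820 ÷ 0.8835 = 704.946236559… km; 0.8835 has 4 s.f., so the result keeps min(4, 4) = 4 s.f.
Rounded to 4 significant figures: 704.9 km.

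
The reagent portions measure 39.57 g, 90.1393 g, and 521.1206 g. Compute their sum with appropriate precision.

650.83 g

39.57 g + 90.1393 g + 521.1206 g = 650.8299 g.
Addition/subtraction keeps the fewest decimal places: 39.57 → 2 decimal places, 90.1393 → 4 decimal places, 521.1206 → 4 decimal places; limit is 2.
Rounded to 2 decimal places: 650.83 g.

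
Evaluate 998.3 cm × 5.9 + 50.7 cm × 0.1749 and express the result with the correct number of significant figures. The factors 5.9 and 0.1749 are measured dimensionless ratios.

5.9 × 10³ cm

998.3 × 5.9 = 5889.97 → 5.9 × 10³ cm (2 s.f., last digit at the 10^2 place).
50.7 × 0.1749 = 8.86743 → 8.87 cm (3 s.f., last digit at the 10^-2 place).
Sum: 5898.83743 cm; keep the coarser place, 10^2.
Result: 5.9 × 10³ cm.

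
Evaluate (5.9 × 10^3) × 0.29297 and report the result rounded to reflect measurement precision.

1.7 × 10^3

(5.9 × 10^3) × 0.29297 = 1728.523
Multiplication/division keeps the fewest significant figures: 5.9 × 10^3 → 2 s.f., 0.29297 → 5 s.f.; limit is 2.
Rounded to 2 significant figures: 1.7 × 10^3.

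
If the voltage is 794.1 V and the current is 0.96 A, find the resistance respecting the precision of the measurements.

8.3 × 10^2 Ω

resistance = 794.1 V ÷ 0.96 A = 827.1875 Ω.
794.1 has 4 significant figures; 0.96 has 2.
Division/multiplication keeps the fewest: 2 significant figures.
Rounded: 8.3 × 10^2 Ω.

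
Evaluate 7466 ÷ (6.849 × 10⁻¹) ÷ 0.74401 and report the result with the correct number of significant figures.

1.465 × 10⁴

7466 ÷ (6.849 × 10⁻¹) ÷ 0.74401 = 14651.4985546…
Multiplication/division keeps the fewest significant figures: 7466 → 4 s.f., 6.849 × 10⁻¹ → 4 s.f., 0.74401 → 5 s.f.; limit is 4.
Rounded to 4 significant figures: 1.465 × 10⁴.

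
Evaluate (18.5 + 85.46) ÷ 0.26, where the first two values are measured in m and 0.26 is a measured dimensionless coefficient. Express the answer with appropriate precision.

18.5 m + 85.46 m = 103.96 m; the sum is limited to 1 decimal place (4 s.f.).
Carrying full precision, 103.96 ÷ 0.26 = 399.846153846… m; 0.26 has 2 s.f., so the result keeps min(4, 2) = 2 s.f.
Rounded to 2 significant figures: 4.0 × 10^2 m.

4.0 × 10^2 m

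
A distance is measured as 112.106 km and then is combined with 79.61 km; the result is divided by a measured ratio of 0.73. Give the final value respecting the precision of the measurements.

2.6 × 10^2 km

112.106 km + 79.61 km = 191.716 km; the sum is limited to 2 decimal places (5 s.f.).
Carrying full precision, 191.716 ÷ 0.73 = 262.624657534… km; 0.73 has 2 s.f., so the result keeps min(5, 2) = 2 s.f.
Rounded to 2 significant figures: 2.6 × 10^2 km.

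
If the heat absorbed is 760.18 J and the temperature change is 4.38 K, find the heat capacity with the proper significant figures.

heat capacity = 760.18 J ÷ 4.38 K = 173.557077626… J/K.
760.18 has 5 significant figures; 4.38 has 3.
Division/multiplication keeps the fewest: 3 significant figures.
Rounded: 174 J/K.

174 J/K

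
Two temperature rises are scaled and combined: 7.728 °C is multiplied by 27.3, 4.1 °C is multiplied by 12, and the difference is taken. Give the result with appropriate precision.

7.728 × 27.3 = 210.9744 → 211 °C (3 s.f., last digit at the 10^0 place).
4.1 × 12 = 49.2 → 49 °C (2 s.f., last digit at the 10^0 place).
Difference: 161.7744 °C; keep the coarser place, 10^0.
Result: 162 °C.

162 °C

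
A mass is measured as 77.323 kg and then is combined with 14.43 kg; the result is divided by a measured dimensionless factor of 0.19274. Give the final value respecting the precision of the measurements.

476.0 kg

77.323 kg + 14.43 kg = 91.753 kg; the sum is limited to 2 decimal places (4 s.f.).
Carrying full precision, 91.753 ÷ 0.19274 = 476.045449829… kg; 0.19274 has 5 s.f., so the result keeps min(4, 5) = 4 s.f.
Rounded to 4 significant figures: 476.0 kg.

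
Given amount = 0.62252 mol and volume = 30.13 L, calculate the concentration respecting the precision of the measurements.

0.02066 mol/L

concentration = 0.62252 mol ÷ 30.13 L = 0.0206611350813… mol/L.
0.62252 has 5 significant figures; 30.13 has 4.
Division/multiplication keeps the fewest: 4 significant figures.
Rounded: 0.02066 mol/L.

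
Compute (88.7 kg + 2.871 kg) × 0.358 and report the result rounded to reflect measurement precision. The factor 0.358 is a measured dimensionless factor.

88.7 kg + 2.871 kg = 91.571 kg; the sum is limited to 1 decimal place (3 s.f.).
Carrying full precision, 91.571 × 0.358 = 32.782418 kg; 0.358 has 3 s.f., so the result keeps min(3, 3) = 3 s.f.
Rounded to 3 significant figures: 32.8 kg.

32.8 kg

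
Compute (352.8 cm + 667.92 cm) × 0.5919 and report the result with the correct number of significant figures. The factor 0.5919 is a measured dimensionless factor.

604.2 cm

352.8 cm + 667.92 cm = 1020.72 cm; the sum is limited to 1 decimal place (5 s.f.).
Carrying full precision, 1020.72 × 0.5919 = 604.164168 cm; 0.5919 has 4 s.f., so the result keeps min(5, 4) = 4 s.f.
Rounded to 4 significant figures: 604.2 cm.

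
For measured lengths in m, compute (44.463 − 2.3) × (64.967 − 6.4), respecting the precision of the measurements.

2.47 × 10³ m²

44.463 − 2.3 = 42.163, limited to 1 d.p. → 3 s.f.; 64.967 − 6.4 = 58.567, limited to 1 d.p. → 3 s.f.
Carrying full precision, 42.163 × 58.567 = 2469.360421; keep min(3, 3) = 3 s.f.
Rounded to 3 significant figures: 2.47 × 10³ m².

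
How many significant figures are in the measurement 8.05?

3

8.05: zeros between nonzero digits are significant.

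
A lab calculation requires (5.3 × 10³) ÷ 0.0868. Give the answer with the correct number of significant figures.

(5.3 × 10³) ÷ 0.0868 = 61059.9078341…
Multiplication/division keeps the fewest significant figures: 5.3 × 10³ → 2 s.f., 0.0868 → 3 s.f.; limit is 2.
Rounded to 2 significant figures: 6.1 × 10⁴.

6.1 × 10⁴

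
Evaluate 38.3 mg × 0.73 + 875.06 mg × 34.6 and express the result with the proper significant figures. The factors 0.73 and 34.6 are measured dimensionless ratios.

38.3 × 0.73 = 27.959 → 28 mg (2 s.f., last digit at the 10^0 place).
875.06 × 34.6 = 30277.076 → 3.03 × 10⁴ mg (3 s.f., last digit at the 10^2 place).
Sum: 30305.035 mg; keep the coarser place, 10^2.
Result: 3.03 × 10⁴ mg.

3.03 × 10⁴ mg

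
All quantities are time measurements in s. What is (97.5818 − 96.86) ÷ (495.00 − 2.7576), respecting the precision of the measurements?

97.5818 − 96.86 = 0.7218, limited to 2 d.p. → 2 s.f.; 495.00 − 2.7576 = 492.2424, limited to 2 d.p. → 5 s.f.
Carrying full precision, 0.7218 ÷ 492.2424 = 0.00146635072476…; keep min(2, 5) = 2 s.f.
Rounded to 2 significant figures: 0.0015.

0.0015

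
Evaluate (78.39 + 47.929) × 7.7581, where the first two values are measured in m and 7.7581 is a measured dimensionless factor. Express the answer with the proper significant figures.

78.39 m + 47.929 m = 126.319 m; the sum is limited to 2 decimal places (5 s.f.).
Carrying full precision, 126.319 × 7.7581 = 979.9954339 m; 7.7581 has 5 s.f., so the result keeps min(5, 5) = 5 s.f.
Rounded to 5 significant figures: 980.00 m.

980.00 m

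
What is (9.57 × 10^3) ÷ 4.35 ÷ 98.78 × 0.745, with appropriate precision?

16.6

(9.57 × 10^3) ÷ 4.35 ÷ 98.78 × 0.745 = 16.5924276169…
Multiplication/division keeps the fewest significant figures: 9.57 × 10^3 → 3 s.f., 4.35 → 3 s.f., 98.78 → 4 s.f., 0.745 → 3 s.f.; limit is 3.
Rounded to 3 significant figures: 16.6.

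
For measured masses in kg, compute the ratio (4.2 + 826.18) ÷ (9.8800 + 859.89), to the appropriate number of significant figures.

4.2 + 826.18 = 830.38, limited to 1 d.p. → 4 s.f.; 9.8800 + 859.89 = 869.7700, limited to 2 d.p. → 5 s.f.
Carrying full precision, 830.38 ÷ 869.7700 = 0.954712165285…; keep min(4, 5) = 4 s.f.
Rounded to 4 significant figures: 0.9547.

0.9547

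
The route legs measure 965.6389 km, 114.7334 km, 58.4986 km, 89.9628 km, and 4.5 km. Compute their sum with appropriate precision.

1233.3 km

965.6389 km + 114.7334 km + 58.4986 km + 89.9628 km + 4.5 km = 1233.3337 km.
Addition/subtraction keeps the fewest decimal places: 965.6389 → 4 decimal places, 114.7334 → 4 decimal places, 58.4986 → 4 decimal places, 89.9628 → 4 decimal places, 4.5 → 1 decimal place; limit is 1.
Rounded to 1 decimal place: 1233.3 km.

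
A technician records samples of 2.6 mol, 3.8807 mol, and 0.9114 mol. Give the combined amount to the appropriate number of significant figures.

7.4 mol

2.6 mol + 3.8807 mol + 0.9114 mol = 7.3921 mol.
Addition/subtraction keeps the fewest decimal places: 2.6 → 1 decimal place, 3.8807 → 4 decimal places, 0.9114 → 4 decimal places; limit is 1.
Rounded to 1 decimal place: 7.4 mol.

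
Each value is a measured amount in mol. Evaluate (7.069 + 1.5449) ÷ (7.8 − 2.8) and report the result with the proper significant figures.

7.069 + 1.5449 = 8.6139, limited to 3 d.p. → 4 s.f.; 7.8 − 2.8 = 5.0, limited to 1 d.p. → 2 s.f.
Carrying full precision, 8.6139 ÷ 5.0 = 1.72278; keep min(4, 2) = 2 s.f.
Rounded to 2 significant figures: 1.7.

1.7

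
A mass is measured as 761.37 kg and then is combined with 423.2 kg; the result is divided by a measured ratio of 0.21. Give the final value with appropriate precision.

761.37 kg + 423.2 kg = 1184.57 kg; the sum is limited to 1 decimal place (5 s.f.).
Carrying full precision, 1184.57 ÷ 0.21 = 5640.80952381… kg; 0.21 has 2 s.f., so the result keeps min(5, 2) = 2 s.f.
Rounded to 2 significant figures: 5.6 × 10³ kg.

5.6 × 10³ kg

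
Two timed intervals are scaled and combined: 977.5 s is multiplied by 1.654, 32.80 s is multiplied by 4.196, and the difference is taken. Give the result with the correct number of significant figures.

977.5 × 1.654 = 1616.785 → 1617 s (4 s.f., last digit at the 10^0 place).
32.80 × 4.196 = 137.6288 → 137.6 s (4 s.f., last digit at the 10^-1 place).
Difference: 1479.1562 s; keep the coarser place, 10^0.
Result: 1479 s.

1479 s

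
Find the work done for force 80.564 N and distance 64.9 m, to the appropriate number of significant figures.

work done = 80.564 N × 64.9 m = 5228.6036 J.
80.564 has 5 significant figures; 64.9 has 3.
Division/multiplication keeps the fewest: 3 significant figures.
Rounded: 5.23 × 10³ J.

5.23 × 10³ J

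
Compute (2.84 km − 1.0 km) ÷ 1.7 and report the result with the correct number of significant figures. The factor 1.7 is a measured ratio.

1.1 km

2.84 km − 1.0 km = 1.84 km; the difference is limited to 1 decimal place (2 s.f.).
Carrying full precision, 1.84 ÷ 1.7 = 1.08235294118… km; 1.7 has 2 s.f., so the result keeps min(2, 2) = 2 s.f.
Rounded to 2 significant figures: 1.1 km.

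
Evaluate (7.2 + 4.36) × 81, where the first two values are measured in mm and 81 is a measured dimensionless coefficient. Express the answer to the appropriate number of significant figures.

9.4 × 10^2 mm

7.2 mm + 4.36 mm = 11.56 mm; the sum is limited to 1 decimal place (3 s.f.).
Carrying full precision, 11.56 × 81 = 936.36 mm; 81 has 2 s.f., so the result keeps min(3, 2) = 2 s.f.
Rounded to 2 significant figures: 9.4 × 10^2 mm.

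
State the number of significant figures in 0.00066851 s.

0.00066851: leading zeros are not significant.

5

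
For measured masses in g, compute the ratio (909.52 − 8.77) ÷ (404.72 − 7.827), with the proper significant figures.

909.52 − 8.77 = 900.75, limited to 2 d.p. → 5 s.f.; 404.72 − 7.827 = 396.893, limited to 2 d.p. → 5 s.f.
Carrying full precision, 900.75 ÷ 396.893 = 2.26950336741…; keep min(5, 5) = 5 s.f.
Rounded to 5 significant figures: 2.2695.

2.2695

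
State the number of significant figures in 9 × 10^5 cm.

9 × 10^5: in scientific notation every digit of the coefficient is significant.

1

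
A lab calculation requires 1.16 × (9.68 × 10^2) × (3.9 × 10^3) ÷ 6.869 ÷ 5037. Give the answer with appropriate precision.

1.16 × (9.68 × 10^2) × (3.9 × 10^3) ÷ 6.869 ÷ 5037 = 126.57049726…
Multiplication/division keeps the fewest significant figures: 1.16 → 3 s.f., 9.68 × 10^2 → 3 s.f., 3.9 × 10^3 → 2 s.f., 6.869 → 4 s.f., 5037 → 4 s.f.; limit is 2.
Rounded to 2 significant figures: 1.3 × 10^2.

1.3 × 10^2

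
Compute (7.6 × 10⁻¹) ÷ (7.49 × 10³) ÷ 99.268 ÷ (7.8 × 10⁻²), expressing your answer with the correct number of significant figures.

1.3 × 10⁻⁵

(7.6 × 10⁻¹) ÷ (7.49 × 10³) ÷ 99.268 ÷ (7.8 × 10⁻²) = 0.0000131047246399…
Multiplication/division keeps the fewest significant figures: 7.6 × 10⁻¹ → 2 s.f., 7.49 × 10³ → 3 s.f., 99.268 → 5 s.f., 7.8 × 10⁻² → 2 s.f.; limit is 2.
Rounded to 2 significant figures: 1.3 × 10⁻⁵.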